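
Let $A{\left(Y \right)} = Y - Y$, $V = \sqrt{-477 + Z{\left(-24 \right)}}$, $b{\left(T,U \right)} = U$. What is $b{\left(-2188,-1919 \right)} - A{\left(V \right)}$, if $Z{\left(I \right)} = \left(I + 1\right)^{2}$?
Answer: $-1919$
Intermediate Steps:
$Z{\left(I \right)} = \left(1 + I\right)^{2}$
$V = 2 \sqrt{13}$ ($V = \sqrt{-477 + \left(1 - 24\right)^{2}} = \sqrt{-477 + \left(-23\right)^{2}} = \sqrt{-477 + 529} = \sqrt{52} = 2 \sqrt{13} \approx 7.2111$)
$A{\left(Y \right)} = 0$
$b{\left(-2188,-1919 \right)} - A{\left(V \right)} = -1919 - 0 = -1919 + 0 = -1919$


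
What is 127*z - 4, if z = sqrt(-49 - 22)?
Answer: -4 + 127*I*sqrt(71) ≈ -4.0 + 1070.1*I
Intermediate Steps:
z = I*sqrt(71) (z = sqrt(-71) = I*sqrt(71) ≈ 8.4261*I)
127*z - 4 = 127*(I*sqrt(71)) - 4 = 127*I*sqrt(71) - 4 = -4 + 127*I*sqrt(71)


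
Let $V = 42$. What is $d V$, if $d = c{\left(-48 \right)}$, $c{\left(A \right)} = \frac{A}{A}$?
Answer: $42$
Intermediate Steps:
$c{\left(A \right)} = 1$
$d = 1$
$d V = 1 \cdot 42 = 42$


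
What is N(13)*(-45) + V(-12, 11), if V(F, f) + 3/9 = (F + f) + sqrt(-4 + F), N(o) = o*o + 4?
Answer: -23359/3 + 4*I ≈ -7786.3 + 4.0*I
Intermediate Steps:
N(o) = 4 + o**2 (N(o) = o**2 + 4 = 4 + o**2)
V(F, f) = -1/3 + F + f + sqrt(-4 + F) (V(F, f) = -1/3 + ((F + f) + sqrt(-4 + F)) = -1/3 + (F + f + sqrt(-4 + F)) = -1/3 + F + f + sqrt(-4 + F))
N(13)*(-45) + V(-12, 11) = (4 + 13**2)*(-45) + (-1/3 - 12 + 11 + sqrt(-4 - 12)) = (4 + 169)*(-45) + (-1/3 - 12 + 11 + sqrt(-16)) = 173*(-45) + (-1/3 - 12 + 11 + 4*I) = -7785 + (-4/3 + 4*I) = -23359/3 + 4*I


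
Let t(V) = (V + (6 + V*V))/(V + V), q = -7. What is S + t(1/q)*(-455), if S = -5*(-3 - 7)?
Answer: 9410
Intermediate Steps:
S = 50 (S = -5*(-10) = 50)
t(V) = (6 + V + V²)/(2*V) (t(V) = (V + (6 + V²))/((2*V)) = (6 + V + V²)*(1/(2*V)) = (6 + V + V²)/(2*V))
S + t(1/q)*(-455) = 50 + ((6 + (1 + 1/(-7))/(-7))/(2*(1/(-7))))*(-455) = 50 + ((6 - (1 - ⅐)/7)/(2*(-⅐)))*(-455) = 50 + ((½)*(-7)*(6 - ⅐*6/7))*(-455) = 50 + ((½)*(-7)*(6 - 6/49))*(-455) = 50 + ((½)*(-7)*(288/49))*(-455) = 50 - 144/7*(-455) = 50 + 9360 = 9410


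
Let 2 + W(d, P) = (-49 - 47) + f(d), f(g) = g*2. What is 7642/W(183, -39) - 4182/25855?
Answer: 98231567/3464570 ≈ 28.353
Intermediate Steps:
f(g) = 2*g
W(d, P) = -98 + 2*d (W(d, P) = -2 + ((-49 - 47) + 2*d) = -2 + (-96 + 2*d) = -98 + 2*d)
7642/W(183, -39) - 4182/25855 = 7642/(-98 + 2*183) - 4182/25855 = 7642/(-98 + 366) - 4182*1/25855 = 7642/268 - 4182/25855 = 7642*(1/268) - 4182/25855 = 3821/134 - 4182/25855 = 98231567/3464570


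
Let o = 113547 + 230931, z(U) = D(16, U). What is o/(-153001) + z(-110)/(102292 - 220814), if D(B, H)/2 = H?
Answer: -20397280648/9066992261 ≈ -2.2496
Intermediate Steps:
D(B, H) = 2*H
z(U) = 2*U
o = 344478
o/(-153001) + z(-110)/(102292 - 220814) = 344478/(-153001) + (2*(-110))/(102292 - 220814) = 344478*(-1/153001) - 220/(-118522) = -344478/153001 - 220*(-1/118522) = -344478/153001 + 110/59261 = -20397280648/9066992261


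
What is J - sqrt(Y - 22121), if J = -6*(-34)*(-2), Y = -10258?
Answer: -408 - I*sqrt(32379) ≈ -408.0 - 179.94*I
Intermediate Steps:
J = -408 (J = 204*(-2) = -408)
J - sqrt(Y - 22121) = -408 - sqrt(-10258 - 22121) = -408 - sqrt(-32379) = -408 - I*sqrt(32379)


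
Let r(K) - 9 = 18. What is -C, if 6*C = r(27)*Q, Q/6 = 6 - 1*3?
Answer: -81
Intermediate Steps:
Q = 18 (Q = 6*(6 - 1*3) = 6*(6 - 3) = 6*3 = 18)
r(K) = 27 (r(K) = 9 + 18 = 27)
C = 81 (C = (27*18)/6 = (⅙)*486 = 81)
-C = -1*81 = -81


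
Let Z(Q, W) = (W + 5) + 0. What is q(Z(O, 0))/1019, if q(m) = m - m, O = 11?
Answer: 0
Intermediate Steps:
Z(Q, W) = 5 + W (Z(Q, W) = (5 + W) + 0 = 5 + W)
q(m) = 0
q(Z(O, 0))/1019 = 0/1019 = 0*(1/1019) = 0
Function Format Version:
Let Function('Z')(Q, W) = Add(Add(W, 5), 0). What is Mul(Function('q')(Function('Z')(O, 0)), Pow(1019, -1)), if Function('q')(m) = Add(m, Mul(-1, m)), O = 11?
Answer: 0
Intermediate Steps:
Function('Z')(Q, W) = Add(5, W) (Function('Z')(Q, W) = Add(Add(5, W), 0) = Add(5, W))
Function('q')(m) = 0
Mul(Function('q')(Function('Z')(O, 0)), Pow(1019, -1)) = Mul(0, Pow(1019, -1)) = Mul(0, Rational(1, 1019)) = 0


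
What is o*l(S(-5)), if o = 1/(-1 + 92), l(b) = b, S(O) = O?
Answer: -5/91 ≈ -0.054945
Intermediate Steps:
o = 1/91 ≈ 0.010989
o*l(S(-5)) = (1/91)*(-5) = -5/91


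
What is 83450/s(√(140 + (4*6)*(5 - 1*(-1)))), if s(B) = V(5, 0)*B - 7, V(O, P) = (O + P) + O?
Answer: 584150/28351 + 1669000*√71/28351 ≈ 516.64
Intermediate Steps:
V(O, P) = P + 2*O
s(B) = -7 + 10*B (s(B) = (0 + 2*5)*B - 7 = (0 + 10)*B - 7 = 10*B - 7 = -7 + 10*B)
83450/s(√(140 + (4*6)*(5 - 1*(-1)))) = 83450/(-7 + 10*√(140 + (4*6)*(5 - 1*(-1)))) = 83450/(-7 + 10*√(140 + 24*(5 + 1))) = 83450/(-7 + 10*√(140 + 24*6)) = 83450/(-7 + 10*√(140 + 144)) = 83450/(-7 + 10*√284) = 83450/(-7 + 10*(2*√71)) = 83450/(-7 + 20*√71)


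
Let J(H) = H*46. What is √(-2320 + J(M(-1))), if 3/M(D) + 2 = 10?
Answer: I*√9211/2 ≈ 47.987*I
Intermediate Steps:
M(D) = 3/8 (M(D) = 3/(-2 + 10) = 3/8)
J(H) = 46*H
√(-2320 + J(M(-1))) = √(-2320 + 46*(3/8)) = √(-2320 + 69/4) = √(-9211/4) = I*√9211/2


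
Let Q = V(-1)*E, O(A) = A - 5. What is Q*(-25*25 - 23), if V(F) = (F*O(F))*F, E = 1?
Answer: 3888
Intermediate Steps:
O(A) = -5 + A
V(F) = F²*(-5 + F) (V(F) = (F*(-5 + F))*F = F²*(-5 + F))
Q = -6 (Q = ((-1)²*(-5 - 1))*1 = (1*(-6))*1 = -6*1 = -6)
Q*(-25*25 - 23) = -6*(-25*25 - 23) = -6*(-625 - 23) = -6*(-648) = 3888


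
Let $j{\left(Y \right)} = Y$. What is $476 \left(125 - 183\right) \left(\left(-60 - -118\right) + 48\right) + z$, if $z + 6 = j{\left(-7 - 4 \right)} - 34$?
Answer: $-2926499$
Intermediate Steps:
$z = -51$ ($z = -6 - 45 = -51$)
$476 \left(125 - 183\right) \left(\left(-60 - -118\right) + 48\right) + z = 476 \left(125 - 183\right) \left(\left(-60 - -118\right) + 48\right) - 51 = 476 \left(- 58 \left(\left(-60 + 118\right) + 48\right)\right) - 51 = 476 \left(- 58 \left(58 + 48\right)\right) - 51 = 476 \left(\left(-58\right) 106\right) - 51 = 476 \left(-6148\right) - 51 = -2926448 - 51 = -2926499$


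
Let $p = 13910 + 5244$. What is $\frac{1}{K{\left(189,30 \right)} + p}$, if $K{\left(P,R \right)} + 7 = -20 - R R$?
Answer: $\frac{1}{18227} \approx 5.4864 \cdot 10^{-5}$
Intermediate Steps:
$K{\left(P,R \right)} = -27 - R^{2}$ ($K{\left(P,R \right)} = -7 - \left(20 + R R\right) = -7 - \left(20 + R^{2}\right) = -27 - R^{2}$)
$p = 19154$
$\frac{1}{K{\left(189,30 \right)} + p} = \frac{1}{\left(-27 - 30^{2}\right) + 19154} = \frac{1}{\left(-27 - 900\right) + 19154} = \frac{1}{-927 + 19154} = \frac{1}{18227}$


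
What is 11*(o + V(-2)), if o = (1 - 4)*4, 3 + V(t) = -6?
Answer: -231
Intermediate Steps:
V(t) = -9 (V(t) = -3 - 6 = -9)
o = -12 (o = -3*4 = -12)
11*(o + V(-2)) = 11*(-12 - 9) = 11*(-21) = -231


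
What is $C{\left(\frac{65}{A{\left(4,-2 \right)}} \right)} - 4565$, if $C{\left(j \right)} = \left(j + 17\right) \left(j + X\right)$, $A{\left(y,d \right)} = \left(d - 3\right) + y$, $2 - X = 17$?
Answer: $-725$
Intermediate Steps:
$X = -15$ ($X = 2 - 17 = -15$)
$A{\left(y,d \right)} = -3 + d + y$ ($A{\left(y,d \right)} = \left(-3 + d\right) + y = -3 + d + y$)
$C{\left(j \right)} = \left(-15 + j\right) \left(17 + j\right)$ ($C{\left(j \right)} = \left(j + 17\right) \left(j - 15\right) = \left(17 + j\right) \left(-15 + j\right) = \left(-15 + j\right) \left(17 + j\right)$)
$C{\left(\frac{65}{A{\left(4,-2 \right)}} \right)} - 4565 = \left(-255 + \left(\frac{65}{-3 - 2 + 4}\right)^{2} + 2 \frac{65}{-3 - 2 + 4}\right) - 4565 = \left(-255 + \left(\frac{65}{-1}\right)^{2} + 2 \frac{65}{-1}\right) - 4565 = \left(-255 + \left(65 \left(-1\right)\right)^{2} + 2 \cdot 65 \left(-1\right)\right) - 4565 = \left(-255 + \left(-65\right)^{2} + 2 \left(-65\right)\right) - 4565 = \left(-255 + 4225 - 130\right) - 4565 = 3840 - 4565 = -725$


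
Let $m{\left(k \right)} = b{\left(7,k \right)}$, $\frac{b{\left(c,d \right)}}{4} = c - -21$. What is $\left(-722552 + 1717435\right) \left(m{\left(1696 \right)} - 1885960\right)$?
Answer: $-1876198115784$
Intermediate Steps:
$b{\left(c,d \right)} = 84 + 4 c$ ($b{\left(c,d \right)} = 4 \left(c - -21\right) = 4 \left(c + 21\right) = 4 \left(21 + c\right) = 84 + 4 c$)
$m{\left(k \right)} = 112$ ($m{\left(k \right)} = 84 + 4 \cdot 7 = 84 + 28 = 112$)
$\left(-722552 + 1717435\right) \left(m{\left(1696 \right)} - 1885960\right) = \left(-722552 + 1717435\right) \left(112 - 1885960\right) = 994883 \left(-1885848\right) = -1876198115784$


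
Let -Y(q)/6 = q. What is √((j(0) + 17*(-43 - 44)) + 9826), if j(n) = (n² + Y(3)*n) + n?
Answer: √8347 ≈ 91.362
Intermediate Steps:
Y(q) = -6*q
j(n) = n² - 17*n (j(n) = (n² + (-6*3)*n) + n = (n² - 18*n) + n = n² - 17*n)
√((j(0) + 17*(-43 - 44)) + 9826) = √((0*(-17 + 0) + 17*(-43 - 44)) + 9826) = √((0*(-17) + 17*(-87)) + 9826) = √((0 - 1479) + 9826) = √(-1479 + 9826) = √8347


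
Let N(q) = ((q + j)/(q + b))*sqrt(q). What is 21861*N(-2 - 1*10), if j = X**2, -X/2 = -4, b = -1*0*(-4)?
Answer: -189462*I*sqrt(3) ≈ -3.2816e+5*I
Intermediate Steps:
b = 0 (b = 0*(-4) = 0)
X = 8 (X = -2*(-4) = 8)
j = 64 (j = 8**2 = 64)
N(q) = (64 + q)/sqrt(q) (N(q) = ((q + 64)/(q + 0))*sqrt(q) = ((64 + q)/q)*sqrt(q) = (64 + q)/sqrt(q))
21861*N(-2 - 1*10) = 21861*((64 + (-2 - 1*10))/sqrt(-2 - 1*10)) = 21861*((64 + (-2 - 10))/sqrt(-2 - 10)) = 21861*((64 - 12)/sqrt(-12)) = 21861*(-I*sqrt(3)/6*52) = 21861*(-26*I*sqrt(3)/3) = -189462*I*sqrt(3)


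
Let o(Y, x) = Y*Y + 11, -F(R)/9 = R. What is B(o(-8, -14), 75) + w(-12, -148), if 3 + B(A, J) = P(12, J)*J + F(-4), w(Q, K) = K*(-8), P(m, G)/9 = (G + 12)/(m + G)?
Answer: 1892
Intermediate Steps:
F(R) = -9*R
P(m, G) = 9*(12 + G)/(G + m) (P(m, G) = 9*((G + 12)/(m + G)) = 9*((12 + G)/(G + m)) = 9*(12 + G)/(G + m))
w(Q, K) = -8*K
o(Y, x) = 11 + Y**2 (o(Y, x) = Y**2 + 11 = 11 + Y**2)
B(A, J) = 33 + 9*J (B(A, J) = -3 + ((9*(12 + J)/(J + 12))*J - 9*(-4)) = -3 + ((9*(12 + J)/(12 + J))*J + 36) = -3 + (9*J + 36) = -3 + (36 + 9*J) = 33 + 9*J)
B(o(-8, -14), 75) + w(-12, -148) = (33 + 9*75) - 8*(-148) = (33 + 675) + 1184 = 708 + 1184 = 1892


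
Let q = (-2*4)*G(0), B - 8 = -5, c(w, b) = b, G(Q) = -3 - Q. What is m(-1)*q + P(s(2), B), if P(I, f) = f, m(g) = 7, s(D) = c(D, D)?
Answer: 171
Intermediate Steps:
B = 3 (B = 8 - 5 = 3)
s(D) = D
q = 24 (q = (-2*4)*(-3 - 1*0) = -8*(-3 + 0) = -8*(-3) = 24)
m(-1)*q + P(s(2), B) = 7*24 + 3 = 168 + 3 = 171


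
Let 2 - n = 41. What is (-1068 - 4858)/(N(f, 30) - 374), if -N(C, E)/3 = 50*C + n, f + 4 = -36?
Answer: -5926/5743 ≈ -1.0319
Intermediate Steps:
n = -39 (n = 2 - 1*41 = 2 - 41 = -39)
f = -40 (f = -4 - 36 = -40)
N(C, E) = 117 - 150*C (N(C, E) = -3*(50*C - 39) = -3*(-39 + 50*C) = 117 - 150*C)
(-1068 - 4858)/(N(f, 30) - 374) = (-1068 - 4858)/((117 - 150*(-40)) - 374) = -5926/((117 + 6000) - 374) = -5926/(6117 - 374) = -5926/5743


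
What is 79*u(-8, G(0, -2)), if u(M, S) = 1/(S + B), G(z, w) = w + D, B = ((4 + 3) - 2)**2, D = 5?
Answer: 79/28 ≈ 2.8214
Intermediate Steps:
B = 25 (B = (7 - 2)**2 = 5**2 = 25)
G(z, w) = 5 + w (G(z, w) = w + 5 = 5 + w)
u(M, S) = 1/(25 + S) (u(M, S) = 1/(S + 25) = 1/(25 + S))
79*u(-8, G(0, -2)) = 79/(25 + (5 - 2)) = 79/(25 + 3) = 79/28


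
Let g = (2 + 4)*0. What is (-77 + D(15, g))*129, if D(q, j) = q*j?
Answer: -9933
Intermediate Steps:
g = 0 (g = 6*0 = 0)
D(q, j) = j*q
(-77 + D(15, g))*129 = (-77 + 0*15)*129 = (-77 + 0)*129 = -77*129 = -9933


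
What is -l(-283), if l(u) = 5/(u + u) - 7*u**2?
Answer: 317312623/566 ≈ 5.6062e+5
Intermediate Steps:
l(u) = -7*u**2 + 5/(2*u) (l(u) = 5/((2*u)) - 7*u**2 = 5*(1/(2*u)) - 7*u**2 = 5/(2*u) - 7*u**2 = -7*u**2 + 5/(2*u))
-l(-283) = -(5 - 14*(-283)**3)/(2*(-283)) = -(-1)*(5 - 14*(-22665187))/(2*283) = -(-1)*(5 + 317312618)/(2*283) = -(-1)*317312623/(2*283) = -1*(-317312623/566) = 317312623/566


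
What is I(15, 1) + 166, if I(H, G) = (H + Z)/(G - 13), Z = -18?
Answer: 665/4 ≈ 166.25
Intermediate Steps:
I(H, G) = (-18 + H)/(-13 + G) (I(H, G) = (H - 18)/(G - 13) = (-18 + H)/(-13 + G))
I(15, 1) + 166 = (-18 + 15)/(-13 + 1) + 166 = -3/(-12) + 166 = -1/12*(-3) + 166 = ¼ + 166 = 665/4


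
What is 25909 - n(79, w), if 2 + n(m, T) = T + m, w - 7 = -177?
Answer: 26002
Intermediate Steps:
w = -170 (w = 7 - 177 = -170)
n(m, T) = -2 + T + m (n(m, T) = -2 + (T + m) = -2 + T + m)
25909 - n(79, w) = 25909 - (-2 - 170 + 79) = 25909 - 1*(-93) = 25909 + 93 = 26002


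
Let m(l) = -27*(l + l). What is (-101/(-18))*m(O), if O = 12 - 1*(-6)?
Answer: -5454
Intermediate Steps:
O = 18 (O = 12 + 6 = 18)
m(l) = -54*l
(-101/(-18))*m(O) = (-101/(-18))*(-54*18) = -101*(-1/18)*(-972) = (101/18)*(-972) = -5454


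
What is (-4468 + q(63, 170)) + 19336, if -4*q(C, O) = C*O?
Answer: 24381/2 ≈ 12191.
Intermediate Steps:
q(C, O) = -C*O/4
(-4468 + q(63, 170)) + 19336 = (-4468 - ¼*63*170) + 19336 = (-4468 - 5355/2) + 19336 = -14291/2 + 19336 = 24381/2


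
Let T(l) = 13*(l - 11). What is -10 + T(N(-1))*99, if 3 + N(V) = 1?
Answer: -16741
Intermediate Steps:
N(V) = -2 (N(V) = -3 + 1 = -2)
T(l) = -143 + 13*l (T(l) = 13*(-11 + l) = -143 + 13*l)
-10 + T(N(-1))*99 = -10 + (-143 + 13*(-2))*99 = -10 + (-143 - 26)*99 = -10 - 169*99 = -10 - 16731 = -16741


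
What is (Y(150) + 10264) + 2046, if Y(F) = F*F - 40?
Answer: 34770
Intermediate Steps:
Y(F) = -40 + F² (Y(F) = F² - 40 = -40 + F²)
(Y(150) + 10264) + 2046 = ((-40 + 150²) + 10264) + 2046 = ((-40 + 22500) + 10264) + 2046 = (22460 + 10264) + 2046 = 32724 + 2046 = 34770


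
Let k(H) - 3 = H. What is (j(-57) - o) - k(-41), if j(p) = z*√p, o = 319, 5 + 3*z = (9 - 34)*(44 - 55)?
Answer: -281 + 90*I*√57 ≈ -281.0 + 679.49*I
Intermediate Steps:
z = 90 (z = -5/3 + ((9 - 34)*(44 - 55))/3 = -5/3 + (-25*(-11))/3 = -5/3 + (⅓)*275 = -5/3 + 275/3 = 90)
k(H) = 3 + H
j(p) = 90*√p
(j(-57) - o) - k(-41) = (90*√(-57) - 1*319) - (3 - 41) = (90*(I*√57) - 319) - 1*(-38) = (90*I*√57 - 319) + 38 = (-319 + 90*I*√57) + 38 = -281 + 90*I*√57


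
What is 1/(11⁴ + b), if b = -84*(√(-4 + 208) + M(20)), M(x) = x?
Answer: 12961/166548097 + 168*√51/166548097 ≈ 8.5025e-5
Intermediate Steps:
b = -1680 - 168*√51 (b = -84*(√(-4 + 208) + 20) = -84*(√204 + 20) = -84*(2*√51 + 20) = -84*(20 + 2*√51) = -1680 - 168*√51 ≈ -2879.8)
1/(11⁴ + b) = 1/(11⁴ + (-1680 - 168*√51)) = 1/(14641 + (-1680 - 168*√51)) = 1/(12961 - 168*√51)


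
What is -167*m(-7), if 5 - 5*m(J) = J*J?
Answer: 7348/5 ≈ 1469.6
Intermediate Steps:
m(J) = 1 - J²/5 (m(J) = 1 - J*J/5 = 1 - J²/5)
-167*m(-7) = -167*(1 - ⅕*(-7)²) = -167*(1 - ⅕*49) = -167*(1 - 49/5) = -167*(-44/5) = 7348/5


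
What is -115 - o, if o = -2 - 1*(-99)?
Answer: -212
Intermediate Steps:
o = 97 (o = -2 + 99 = 97)
-115 - o = -115 - 1*97 = -115 - 97 = -212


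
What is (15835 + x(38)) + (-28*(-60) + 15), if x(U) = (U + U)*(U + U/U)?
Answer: 20494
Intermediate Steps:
x(U) = 2*U*(1 + U) (x(U) = (2*U)*(U + 1) = (2*U)*(1 + U) = 2*U*(1 + U))
(15835 + x(38)) + (-28*(-60) + 15) = (15835 + 2*38*(1 + 38)) + (-28*(-60) + 15) = (15835 + 2*38*39) + (1680 + 15) = (15835 + 2964) + 1695 = 18799 + 1695 = 20494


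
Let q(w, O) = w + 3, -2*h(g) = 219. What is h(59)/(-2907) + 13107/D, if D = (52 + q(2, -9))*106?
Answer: 113344/51357 ≈ 2.2070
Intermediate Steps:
h(g) = -219/2 (h(g) = -½*219 = -219/2)
q(w, O) = 3 + w
D = 6042 (D = (52 + (3 + 2))*106 = (52 + 5)*106 = 57*106 = 6042)
h(59)/(-2907) + 13107/D = -219/2/(-2907) + 13107/6042 = -219/2*(-1/2907) + 13107*(1/6042) = 73/1938 + 4369/2014 = 113344/51357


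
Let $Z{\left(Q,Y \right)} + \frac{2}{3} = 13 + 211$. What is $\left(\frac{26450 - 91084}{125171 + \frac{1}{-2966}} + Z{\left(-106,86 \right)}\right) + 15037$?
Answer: $\frac{1888438897017}{123752395} \approx 15260.0$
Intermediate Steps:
$Z{\left(Q,Y \right)} = \frac{670}{3}$ ($Z{\left(Q,Y \right)} = - \frac{2}{3} + \left(13 + 211\right) = - \frac{2}{3} + 224 = \frac{670}{3}$)
$\left(\frac{26450 - 91084}{125171 + \frac{1}{-2966}} + Z{\left(-106,86 \right)}\right) + 15037 = \left(\frac{26450 - 91084}{125171 + \frac{1}{-2966}} + \frac{670}{3}\right) + 15037 = \left(- \frac{64634}{125171 - \frac{1}{2966}} + \frac{670}{3}\right) + 15037 = \left(- \frac{64634}{\frac{371257185}{2966}} + \frac{670}{3}\right) + 15037 = \left(\left(-64634\right) \frac{2966}{371257185} + \frac{670}{3}\right) + 15037 = \left(- \frac{191704444}{371257185} + \frac{670}{3}\right) + 15037 = \frac{27574133402}{123752395} + 15037 = \frac{1888438897017}{123752395}$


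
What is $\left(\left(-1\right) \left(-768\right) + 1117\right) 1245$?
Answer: $2346825$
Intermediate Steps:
$\left(\left(-1\right) \left(-768\right) + 1117\right) 1245 = \left(768 + 1117\right) 1245 = 1885 \cdot 1245 = 2346825$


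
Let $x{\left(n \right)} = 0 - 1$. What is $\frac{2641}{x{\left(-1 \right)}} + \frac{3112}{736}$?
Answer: $- \frac{242583}{92} \approx -2636.8$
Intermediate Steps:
$x{\left(n \right)} = -1$
$\frac{2641}{x{\left(-1 \right)}} + \frac{3112}{736} = \frac{2641}{-1} + \frac{3112}{736} = 2641 \left(-1\right) + 3112 \cdot \frac{1}{736} = -2641 + \frac{389}{92} = - \frac{242583}{92}$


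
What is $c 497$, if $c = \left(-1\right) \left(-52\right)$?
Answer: $25844$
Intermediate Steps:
$c = 52$
$c 497 = 52 \cdot 497 = 25844$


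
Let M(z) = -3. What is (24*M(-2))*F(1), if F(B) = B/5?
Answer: -72/5 ≈ -14.400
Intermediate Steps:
F(B) = B/5 (F(B) = B*(⅕) = B/5)
(24*M(-2))*F(1) = (24*(-3))*((⅕)*1) = -72*⅕ = -72/5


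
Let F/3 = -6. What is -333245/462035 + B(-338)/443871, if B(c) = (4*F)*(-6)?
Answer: -3282626495/4557420833 ≈ -0.72028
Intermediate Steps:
F = -18 (F = 3*(-6) = -18)
B(c) = 432 (B(c) = (4*(-18))*(-6) = -72*(-6) = 432)
-333245/462035 + B(-338)/443871 = -333245/462035 + 432/443871 = -333245*1/462035 + 432*(1/443871) = -66649/92407 + 48/49319 = -3282626495/4557420833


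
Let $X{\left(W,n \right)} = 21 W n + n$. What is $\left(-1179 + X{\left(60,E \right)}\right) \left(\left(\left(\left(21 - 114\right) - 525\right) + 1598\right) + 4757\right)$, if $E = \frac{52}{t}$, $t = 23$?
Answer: $\frac{220616335}{23} \approx 9.592 \cdot 10^{6}$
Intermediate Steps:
$E = \frac{52}{23} \approx 2.2609$
$X{\left(W,n \right)} = n + 21 W n$ ($X{\left(W,n \right)} = 21 W n + n = n + 21 W n$)
$\left(-1179 + X{\left(60,E \right)}\right) \left(\left(\left(\left(21 - 114\right) - 525\right) + 1598\right) + 4757\right) = \left(-1179 + \frac{52 \left(1 + 21 \cdot 60\right)}{23}\right) \left(\left(\left(\left(21 - 114\right) - 525\right) + 1598\right) + 4757\right) = \left(-1179 + \frac{52 \left(1 + 1260\right)}{23}\right) \left(\left(\left(\left(21 - 114\right) - 525\right) + 1598\right) + 4757\right) = \left(-1179 + \frac{52}{23} \cdot 1261\right) \left(\left(\left(-93 - 525\right) + 1598\right) + 4757\right) = \left(-1179 + \frac{65572}{23}\right) \left(\left(-618 + 1598\right) + 4757\right) = \frac{38455 \left(980 + 4757\right)}{23} = \frac{38455}{23} \cdot 5737 = \frac{220616335}{23}$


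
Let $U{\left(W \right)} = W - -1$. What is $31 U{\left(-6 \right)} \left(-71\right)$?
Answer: $11005$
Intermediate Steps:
$U{\left(W \right)} = 1 + W$ ($U{\left(W \right)} = W + 1 = 1 + W$)
$31 U{\left(-6 \right)} \left(-71\right) = 31 \left(1 - 6\right) \left(-71\right) = 31 \left(-5\right) \left(-71\right) = \left(-155\right) \left(-71\right) = 11005$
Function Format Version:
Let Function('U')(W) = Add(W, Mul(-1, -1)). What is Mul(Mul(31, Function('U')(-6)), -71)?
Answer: 11005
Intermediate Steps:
Function('U')(W) = Add(1, W) (Function('U')(W) = Add(W, 1) = Add(1, W))
Mul(Mul(31, Function('U')(-6)), -71) = Mul(Mul(31, Add(1, -6)), -71) = Mul(Mul(31, -5), -71) = Mul(-155, -71) = 11005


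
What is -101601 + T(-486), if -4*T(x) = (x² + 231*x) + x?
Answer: -132462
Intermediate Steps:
T(x) = -58*x - x²/4 (T(x) = -((x² + 231*x) + x)/4 = -(x² + 232*x)/4 = -58*x - x²/4)
-101601 + T(-486) = -101601 - ¼*(-486)*(232 - 486) = -101601 - ¼*(-486)*(-254) = -101601 - 30861 = -132462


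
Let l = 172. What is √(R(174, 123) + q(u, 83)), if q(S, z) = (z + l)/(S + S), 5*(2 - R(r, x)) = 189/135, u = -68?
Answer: I*√62/20 ≈ 0.3937*I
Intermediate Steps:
R(r, x) = 43/25 (R(r, x) = 2 - 189/(5*135) = 2 - ⅕*7/5 = 2 - 7/25 = 43/25)
q(S, z) = (172 + z)/(2*S) (q(S, z) = (z + 172)/(S + S) = (172 + z)/((2*S)) = (172 + z)*(1/(2*S)) = (172 + z)/(2*S))
√(R(174, 123) + q(u, 83)) = √(43/25 + (½)*(172 + 83)/(-68)) = √(43/25 + (½)*(-1/68)*255) = √(43/25 - 15/8) = √(-31/200) = I*√62/20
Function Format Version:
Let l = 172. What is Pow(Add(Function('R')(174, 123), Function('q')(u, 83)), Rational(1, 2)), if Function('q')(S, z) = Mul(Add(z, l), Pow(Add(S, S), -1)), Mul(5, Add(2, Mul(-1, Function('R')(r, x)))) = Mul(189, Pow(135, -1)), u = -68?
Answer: Mul(Rational(1, 20), I, Pow(62, Rational(1, 2))) ≈ Mul(0.39370, I)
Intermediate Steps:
Function('R')(r, x) = Rational(43, 25) (Function('R')(r, x) = Add(2, Mul(Rational(-1, 5), Mul(189, Pow(135, -1)))) = Add(2, Mul(Rational(-1, 5), Mul(189, Rational(1, 135)))) = Add(2, Mul(Rational(-1, 5), Rational(7, 5))) = Add(2, Rational(-7, 25)) = Rational(43, 25))
Function('q')(S, z) = Mul(Rational(1, 2), Pow(S, -1), Add(172, z)) (Function('q')(S, z) = Mul(Add(z, 172), Pow(Add(S, S), -1)) = Mul(Add(172, z), Pow(Mul(2, S), -1)) = Mul(Add(172, z), Mul(Rational(1, 2), Pow(S, -1))) = Mul(Rational(1, 2), Pow(S, -1), Add(172, z)))
Pow(Add(Function('R')(174, 123), Function('q')(u, 83)), Rational(1, 2)) = Pow(Add(Rational(43, 25), Mul(Rational(1, 2), Pow(-68, -1), Add(172, 83))), Rational(1, 2)) = Pow(Add(Rational(43, 25), Mul(Rational(1, 2), Rational(-1, 68), 255)), Rational(1, 2)) = Pow(Add(Rational(43, 25), Rational(-15, 8)), Rational(1, 2)) = Pow(Rational(-31, 200), Rational(1, 2)) = Mul(Rational(1, 20), I, Pow(62, Rational(1, 2)))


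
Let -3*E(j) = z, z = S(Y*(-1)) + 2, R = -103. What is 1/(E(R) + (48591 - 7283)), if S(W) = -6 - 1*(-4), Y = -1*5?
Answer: 1/41308 ≈ 2.4208e-5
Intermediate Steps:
Y = -5
S(W) = -2 (S(W) = -6 + 4 = -2)
z = 0 (z = -2 + 2 = 0)
E(j) = 0 (E(j) = -⅓*0 = 0)
1/(E(R) + (48591 - 7283)) = 1/(0 + (48591 - 7283)) = 1/(0 + 41308) = 1/41308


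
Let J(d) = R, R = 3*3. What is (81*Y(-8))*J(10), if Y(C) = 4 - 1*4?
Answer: 0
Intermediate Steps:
R = 9
Y(C) = 0 (Y(C) = 4 - 4 = 0)
J(d) = 9
(81*Y(-8))*J(10) = (81*0)*9 = 0*9 = 0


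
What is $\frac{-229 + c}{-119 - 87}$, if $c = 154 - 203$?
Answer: $\frac{139}{103} \approx 1.3495$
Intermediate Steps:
$c = -49$ ($c = 154 - 203 = -49$)
$\frac{-229 + c}{-119 - 87} = \frac{-229 - 49}{-119 - 87} = - \frac{278}{-206} = \left(-278\right) \left(- \frac{1}{206}\right) = \frac{139}{103}$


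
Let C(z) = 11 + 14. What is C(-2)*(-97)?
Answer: -2425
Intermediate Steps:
C(z) = 25
C(-2)*(-97) = 25*(-97) = -2425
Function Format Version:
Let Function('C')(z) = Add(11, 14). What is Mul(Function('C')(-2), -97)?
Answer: -2425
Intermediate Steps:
Function('C')(z) = 25
Mul(Function('C')(-2), -97) = Mul(25, -97) = -2425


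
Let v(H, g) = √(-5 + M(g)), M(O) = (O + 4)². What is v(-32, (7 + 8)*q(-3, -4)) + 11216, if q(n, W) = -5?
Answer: 11216 + 2*√1259 ≈ 11287.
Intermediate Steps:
M(O) = (4 + O)²
v(H, g) = √(-5 + (4 + g)²)
v(-32, (7 + 8)*q(-3, -4)) + 11216 = √(-5 + (4 + (7 + 8)*(-5))²) + 11216 = √(-5 + (4 + 15*(-5))²) + 11216 = √(-5 + (4 - 75)²) + 11216 = √(-5 + (-71)²) + 11216 = √(-5 + 5041) + 11216 = √5036 + 11216 = 2*√1259 + 11216 = 11216 + 2*√1259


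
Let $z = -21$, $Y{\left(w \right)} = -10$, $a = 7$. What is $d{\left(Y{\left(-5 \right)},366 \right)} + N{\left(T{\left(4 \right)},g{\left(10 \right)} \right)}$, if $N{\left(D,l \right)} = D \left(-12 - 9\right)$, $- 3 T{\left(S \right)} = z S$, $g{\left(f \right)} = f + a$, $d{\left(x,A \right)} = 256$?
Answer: $-332$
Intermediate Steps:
$g{\left(f \right)} = 7 + f$ ($g{\left(f \right)} = f + 7 = 7 + f$)
$T{\left(S \right)} = 7 S$ ($T{\left(S \right)} = - \frac{\left(-21\right) S}{3} = 7 S$)
$N{\left(D,l \right)} = - 21 D$ ($N{\left(D,l \right)} = D \left(-21\right) = - 21 D$)
$d{\left(Y{\left(-5 \right)},366 \right)} + N{\left(T{\left(4 \right)},g{\left(10 \right)} \right)} = 256 - 21 \cdot 7 \cdot 4 = 256 - 588 = -332$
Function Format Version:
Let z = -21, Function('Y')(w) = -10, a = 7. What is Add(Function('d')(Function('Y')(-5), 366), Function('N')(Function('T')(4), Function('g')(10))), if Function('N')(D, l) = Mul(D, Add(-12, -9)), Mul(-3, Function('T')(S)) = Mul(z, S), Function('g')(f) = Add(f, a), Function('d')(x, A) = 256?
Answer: -332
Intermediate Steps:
Function('g')(f) = Add(7, f) (Function('g')(f) = Add(f, 7) = Add(7, f))
Function('T')(S) = Mul(7, S) (Function('T')(S) = Mul(Rational(-1, 3), Mul(-21, S)) = Mul(7, S))
Function('N')(D, l) = Mul(-21, D) (Function('N')(D, l) = Mul(D, -21) = Mul(-21, D))
Add(Function('d')(Function('Y')(-5), 366), Function('N')(Function('T')(4), Function('g')(10))) = Add(256, Mul(-21, Mul(7, 4))) = Add(256, Mul(-21, 28)) = Add(256, -588) = -332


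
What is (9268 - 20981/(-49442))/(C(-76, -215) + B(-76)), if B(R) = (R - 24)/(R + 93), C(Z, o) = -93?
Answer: -7790240429/83112002 ≈ -93.732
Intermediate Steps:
B(R) = (-24 + R)/(93 + R)
(9268 - 20981/(-49442))/(C(-76, -215) + B(-76)) = (9268 - 20981/(-49442))/(-93 + (-24 - 76)/(93 - 76)) = (9268 - 20981*(-1/49442))/(-93 - 100/17) = (9268 + 20981/49442)/(-93 + (1/17)*(-100)) = 458249437/(49442*(-93 - 100/17)) = 458249437/(49442*(-1681/17)) = (458249437/49442)*(-17/1681) = -7790240429/83112002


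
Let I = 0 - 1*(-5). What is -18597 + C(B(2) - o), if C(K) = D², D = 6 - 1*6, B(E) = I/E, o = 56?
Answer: -18597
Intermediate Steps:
I = 5 (I = 0 + 5 = 5)
B(E) = 5/E
D = 0 (D = 6 - 6 = 0)
C(K) = 0 (C(K) = 0² = 0)
-18597 + C(B(2) - o) = -18597 + 0 = -18597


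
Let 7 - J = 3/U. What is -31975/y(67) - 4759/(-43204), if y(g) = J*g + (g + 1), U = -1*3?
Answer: -172321683/3261902 ≈ -52.829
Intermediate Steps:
U = -3
J = 8 (J = 7 - 3/(-3) = 7 - 3*(-1)/3 = 7 - 1*(-1) = 7 + 1 = 8)
y(g) = 1 + 9*g (y(g) = 8*g + (g + 1) = 8*g + (1 + g) = 1 + 9*g)
-31975/y(67) - 4759/(-43204) = -31975/(1 + 9*67) - 4759/(-43204) = -31975/(1 + 603) - 4759*(-1/43204) = -31975/604 + 4759/43204 = -172321683/3261902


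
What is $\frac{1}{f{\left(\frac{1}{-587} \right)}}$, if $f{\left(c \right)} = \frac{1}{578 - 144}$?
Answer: $434$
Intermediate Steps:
$f{\left(c \right)} = \frac{1}{434}$
$\frac{1}{f{\left(\frac{1}{-587} \right)}} = \frac{1}{\frac{1}{434}} = 434$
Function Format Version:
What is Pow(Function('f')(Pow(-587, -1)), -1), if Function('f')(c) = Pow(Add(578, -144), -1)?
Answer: 434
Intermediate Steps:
Function('f')(c) = Rational(1, 434) (Function('f')(c) = Pow(434, -1) = Rational(1, 434))
Pow(Function('f')(Pow(-587, -1)), -1) = Pow(Rational(1, 434), -1) = 434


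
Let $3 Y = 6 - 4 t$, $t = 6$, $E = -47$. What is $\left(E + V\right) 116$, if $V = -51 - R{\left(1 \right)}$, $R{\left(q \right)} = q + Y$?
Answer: $-10788$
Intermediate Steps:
$Y = -6$ ($Y = \frac{6 - 24}{3} = \frac{1}{3} \left(-18\right) = -6$)
$R{\left(q \right)} = -6 + q$ ($R{\left(q \right)} = q - 6 = -6 + q$)
$V = -46$ ($V = -51 - \left(-6 + 1\right) = -51 - -5 = -51 + 5 = -46$)
$\left(E + V\right) 116 = \left(-47 - 46\right) 116 = \left(-93\right) 116 = -10788$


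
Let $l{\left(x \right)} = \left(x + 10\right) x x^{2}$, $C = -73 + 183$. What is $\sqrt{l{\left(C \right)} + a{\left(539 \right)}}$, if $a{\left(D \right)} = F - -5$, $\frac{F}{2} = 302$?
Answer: $\sqrt{159720609} \approx 12638.0$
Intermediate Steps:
$F = 604$ ($F = 2 \cdot 302 = 604$)
$C = 110$
$l{\left(x \right)} = x^{3} \left(10 + x\right)$ ($l{\left(x \right)} = \left(10 + x\right) x^{3} = x^{3} \left(10 + x\right)$)
$a{\left(D \right)} = 609$ ($a{\left(D \right)} = 604 - -5 = 604 + 5 = 609$)
$\sqrt{l{\left(C \right)} + a{\left(539 \right)}} = \sqrt{110^{3} \left(10 + 110\right) + 609} = \sqrt{1331000 \cdot 120 + 609} = \sqrt{159720000 + 609} = \sqrt{159720609}$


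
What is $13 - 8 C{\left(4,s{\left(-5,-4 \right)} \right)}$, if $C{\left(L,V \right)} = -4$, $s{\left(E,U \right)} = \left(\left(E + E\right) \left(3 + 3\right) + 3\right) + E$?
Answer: $45$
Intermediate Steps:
$s{\left(E,U \right)} = 3 + 13 E$ ($s{\left(E,U \right)} = \left(2 E 6 + 3\right) + E = \left(12 E + 3\right) + E = \left(3 + 12 E\right) + E = 3 + 13 E$)
$13 - 8 C{\left(4,s{\left(-5,-4 \right)} \right)} = 13 - -32 = 13 + 32 = 45$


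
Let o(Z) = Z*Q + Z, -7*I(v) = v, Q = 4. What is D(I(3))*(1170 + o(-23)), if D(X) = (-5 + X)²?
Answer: 1523420/49 ≈ 31090.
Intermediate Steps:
I(v) = -v/7
o(Z) = 5*Z (o(Z) = Z*4 + Z = 4*Z + Z = 5*Z)
D(I(3))*(1170 + o(-23)) = (-5 - ⅐*3)²*(1170 + 5*(-23)) = (-5 - 3/7)²*(1170 - 115) = (-38/7)²*1055 = (1444/49)*1055 = 1523420/49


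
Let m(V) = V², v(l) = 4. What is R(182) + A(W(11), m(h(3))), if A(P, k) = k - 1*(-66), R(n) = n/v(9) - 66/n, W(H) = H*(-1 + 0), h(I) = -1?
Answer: 20409/182 ≈ 112.14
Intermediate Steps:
W(H) = -H (W(H) = H*(-1) = -H)
R(n) = -66/n + n/4 (R(n) = n/4 - 66/n = -66/n + n/4)
A(P, k) = 66 + k (A(P, k) = k + 66 = 66 + k)
R(182) + A(W(11), m(h(3))) = (-66/182 + (¼)*182) + (66 + (-1)²) = (-66*1/182 + 91/2) + (66 + 1) = (-33/91 + 91/2) + 67 = 8215/182 + 67 = 20409/182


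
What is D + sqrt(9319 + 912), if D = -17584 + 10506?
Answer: -7078 + sqrt(10231) ≈ -6976.9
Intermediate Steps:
D = -7078
D + sqrt(9319 + 912) = -7078 + sqrt(9319 + 912) = -7078 + sqrt(10231)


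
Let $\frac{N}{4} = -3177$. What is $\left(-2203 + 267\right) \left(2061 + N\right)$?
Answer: $20612592$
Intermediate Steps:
$N = -12708$ ($N = 4 \left(-3177\right) = -12708$)
$\left(-2203 + 267\right) \left(2061 + N\right) = \left(-2203 + 267\right) \left(2061 - 12708\right) = \left(-1936\right) \left(-10647\right) = 20612592$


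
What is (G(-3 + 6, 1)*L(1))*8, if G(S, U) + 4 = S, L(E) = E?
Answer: -8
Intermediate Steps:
G(S, U) = -4 + S
(G(-3 + 6, 1)*L(1))*8 = ((-4 + (-3 + 6))*1)*8 = ((-4 + 3)*1)*8 = -1*1*8 = -1*8 = -8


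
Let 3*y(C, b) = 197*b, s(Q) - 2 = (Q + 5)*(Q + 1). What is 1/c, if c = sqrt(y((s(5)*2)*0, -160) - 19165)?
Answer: -I*sqrt(267045)/89015 ≈ -0.0058054*I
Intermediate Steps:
s(Q) = 2 + (1 + Q)*(5 + Q) (s(Q) = 2 + (Q + 5)*(Q + 1) = 2 + (5 + Q)*(1 + Q) = 2 + (1 + Q)*(5 + Q))
y(C, b) = 197*b/3 (y(C, b) = (197*b)/3 = 197*b/3)
c = I*sqrt(267045)/3 (c = sqrt((197/3)*(-160) - 19165) = sqrt(-31520/3 - 19165) = sqrt(-89015/3) = I*sqrt(267045)/3 ≈ 172.25*I)
1/c = 1/(I*sqrt(267045)/3) = -I*sqrt(267045)/89015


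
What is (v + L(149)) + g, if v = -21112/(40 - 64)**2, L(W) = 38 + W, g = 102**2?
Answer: 759913/72 ≈ 10554.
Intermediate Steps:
g = 10404
v = -2639/72 (v = -21112/((-24)**2) = -21112/576 = -21112*1/576 = -2639/72 ≈ -36.653)
(v + L(149)) + g = (-2639/72 + (38 + 149)) + 10404 = (-2639/72 + 187) + 10404 = 10825/72 + 10404 = 759913/72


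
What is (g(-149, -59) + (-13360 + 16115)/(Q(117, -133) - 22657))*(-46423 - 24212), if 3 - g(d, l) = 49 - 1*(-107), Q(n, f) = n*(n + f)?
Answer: 13962279180/1291 ≈ 1.0815e+7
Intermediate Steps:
Q(n, f) = n*(f + n)
g(d, l) = -153 (g(d, l) = 3 - (49 - 1*(-107)) = 3 - (49 + 107) = 3 - 1*156 = 3 - 156 = -153)
(g(-149, -59) + (-13360 + 16115)/(Q(117, -133) - 22657))*(-46423 - 24212) = (-153 + (-13360 + 16115)/(117*(-133 + 117) - 22657))*(-46423 - 24212) = (-153 + 2755/(117*(-16) - 22657))*(-70635) = (-153 + 2755/(-1872 - 22657))*(-70635) = (-153 + 2755/(-24529))*(-70635) = (-153 + 2755*(-1/24529))*(-70635) = (-153 - 145/1291)*(-70635) = -197668/1291*(-70635) = 13962279180/1291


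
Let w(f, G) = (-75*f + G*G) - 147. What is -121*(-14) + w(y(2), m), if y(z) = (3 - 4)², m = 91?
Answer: 9753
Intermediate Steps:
y(z) = 1 (y(z) = (-1)² = 1)
w(f, G) = -147 + G² - 75*f (w(f, G) = (-75*f + G²) - 147 = (G² - 75*f) - 147 = -147 + G² - 75*f)
-121*(-14) + w(y(2), m) = -121*(-14) + (-147 + 91² - 75*1) = 1694 + (-147 + 8281 - 75) = 1694 + 8059 = 9753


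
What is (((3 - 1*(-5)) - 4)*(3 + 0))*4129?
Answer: 49548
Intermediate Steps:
(((3 - 1*(-5)) - 4)*(3 + 0))*4129 = (((3 + 5) - 4)*3)*4129 = ((8 - 4)*3)*4129 = (4*3)*4129 = 12*4129 = 49548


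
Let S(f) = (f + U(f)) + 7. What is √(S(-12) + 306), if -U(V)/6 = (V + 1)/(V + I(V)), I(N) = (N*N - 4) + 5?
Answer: √5333167/133 ≈ 17.364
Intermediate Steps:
I(N) = 1 + N² (I(N) = (N² - 4) + 5 = (-4 + N²) + 5 = 1 + N²)
U(V) = -6*(1 + V)/(1 + V + V²) (U(V) = -6*(V + 1)/(V + (1 + V²)) = -6*(1 + V)/(1 + V + V²))
S(f) = 7 + f + 6*(-1 - f)/(1 + f + f²) (S(f) = (f + 6*(-1 - f)/(1 + f + f²)) + 7 = 7 + f + 6*(-1 - f)/(1 + f + f²))
√(S(-12) + 306) = √((1 + (-12)³ + 2*(-12) + 8*(-12)²)/(1 - 12 + (-12)²) + 306) = √((1 - 1728 - 24 + 8*144)/(1 - 12 + 144) + 306) = √((1 - 1728 - 24 + 1152)/133 + 306) = √((1/133)*(-599) + 306) = √(-599/133 + 306) = √(40099/133) = √5333167/133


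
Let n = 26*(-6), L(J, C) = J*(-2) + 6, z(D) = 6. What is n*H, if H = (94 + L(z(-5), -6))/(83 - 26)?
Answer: -4576/19 ≈ -240.84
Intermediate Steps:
L(J, C) = 6 - 2*J (L(J, C) = -2*J + 6 = 6 - 2*J)
H = 88/57 (H = (94 + (6 - 2*6))/(83 - 26) = (94 + (6 - 12))/57 = (94 - 6)*(1/57) = 88*(1/57) = 88/57 ≈ 1.5439)
n = -156
n*H = -156*88/57 = -4576/19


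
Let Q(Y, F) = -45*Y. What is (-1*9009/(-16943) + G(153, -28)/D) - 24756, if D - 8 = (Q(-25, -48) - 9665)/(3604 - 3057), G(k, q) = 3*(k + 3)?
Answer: -145904313972/5879221 ≈ -24817.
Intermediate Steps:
G(k, q) = 9 + 3*k (G(k, q) = 3*(3 + k) = 9 + 3*k)
D = -4164/547 (D = 8 + (-45*(-25) - 9665)/(3604 - 3057) = 8 + (1125 - 9665)/547 = 8 - 8540*1/547 = 8 - 8540/547 = -4164/547 ≈ -7.6124)
(-1*9009/(-16943) + G(153, -28)/D) - 24756 = (-1*9009/(-16943) + (9 + 3*153)/(-4164/547)) - 24756 = (-9009*(-1/16943) + (9 + 459)*(-547/4164)) - 24756 = (9009/16943 + 468*(-547/4164)) - 24756 = (9009/16943 - 21333/347) - 24756 = -358318896/5879221 - 24756 = -145904313972/5879221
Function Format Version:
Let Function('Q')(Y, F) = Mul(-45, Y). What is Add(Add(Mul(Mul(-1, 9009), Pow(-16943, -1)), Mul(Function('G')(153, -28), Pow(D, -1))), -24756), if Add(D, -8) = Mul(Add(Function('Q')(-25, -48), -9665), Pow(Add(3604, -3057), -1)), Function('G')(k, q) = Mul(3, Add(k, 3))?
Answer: Rational(-145904313972, 5879221) ≈ -24817.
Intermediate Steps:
Function('G')(k, q) = Add(9, Mul(3, k)) (Function('G')(k, q) = Mul(3, Add(3, k)) = Add(9, Mul(3, k)))
D = Rational(-4164, 547) (D = Add(8, Mul(Add(Mul(-45, -25), -9665), Pow(Add(3604, -3057), -1))) = Add(8, Mul(Add(1125, -9665), Pow(547, -1))) = Add(8, Mul(-8540, Rational(1, 547))) = Add(8, Rational(-8540, 547)) = Rational(-4164, 547) ≈ -7.6124)
Add(Add(Mul(Mul(-1, 9009), Pow(-16943, -1)), Mul(Function('G')(153, -28), Pow(D, -1))), -24756) = Add(Add(Mul(Mul(-1, 9009), Pow(-16943, -1)), Mul(Add(9, Mul(3, 153)), Pow(Rational(-4164, 547), -1))), -24756) = Add(Add(Mul(-9009, Rational(-1, 16943)), Mul(Add(9, 459), Rational(-547, 4164))), -24756) = Add(Add(Rational(9009, 16943), Mul(468, Rational(-547, 4164))), -24756) = Add(Add(Rational(9009, 16943), Rational(-21333, 347)), -24756) = Add(Rational(-358318896, 5879221), -24756) = Rational(-145904313972, 5879221)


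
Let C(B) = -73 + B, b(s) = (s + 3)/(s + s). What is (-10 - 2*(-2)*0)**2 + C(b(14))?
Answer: 773/28 ≈ 27.607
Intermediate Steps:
b(s) = (3 + s)/(2*s) (b(s) = (3 + s)/((2*s)) = (3 + s)*(1/(2*s)) = (3 + s)/(2*s))
(-10 - 2*(-2)*0)**2 + C(b(14)) = (-10 - 2*(-2)*0)**2 + (-73 + (1/2)*(3 + 14)/14) = (-10 + 4*0)**2 + (-73 + (1/2)*(1/14)*17) = (-10 + 0)**2 + (-73 + 17/28) = (-10)**2 - 2027/28 = 100 - 2027/28 = 773/28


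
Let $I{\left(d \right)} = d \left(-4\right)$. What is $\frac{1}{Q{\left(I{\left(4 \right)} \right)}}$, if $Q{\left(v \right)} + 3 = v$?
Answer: $- \frac{1}{19} \approx -0.052632$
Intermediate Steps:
$I{\left(d \right)} = - 4 d$
$Q{\left(v \right)} = -3 + v$
$\frac{1}{Q{\left(I{\left(4 \right)} \right)}} = \frac{1}{-3 - 16} = \frac{1}{-19} = - \frac{1}{19}$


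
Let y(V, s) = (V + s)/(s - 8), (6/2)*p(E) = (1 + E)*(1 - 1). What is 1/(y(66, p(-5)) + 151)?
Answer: 4/571 ≈ 0.0070053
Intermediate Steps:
p(E) = 0 (p(E) = ((1 + E)*(1 - 1))/3 = ((1 + E)*0)/3 = (⅓)*0 = 0)
y(V, s) = (V + s)/(-8 + s)
1/(y(66, p(-5)) + 151) = 1/((66 + 0)/(-8 + 0) + 151) = 1/(66/(-8) + 151) = 1/(-⅛*66 + 151) = 1/(-33/4 + 151) = 1/(571/4) = 4/571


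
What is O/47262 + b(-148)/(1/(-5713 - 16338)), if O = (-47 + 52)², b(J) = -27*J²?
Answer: 616350255081721/47262 ≈ 1.3041e+10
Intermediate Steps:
O = 25 (O = 5² = 25)
O/47262 + b(-148)/(1/(-5713 - 16338)) = 25/47262 + (-27*(-148)²)/(1/(-5713 - 16338)) = 25*(1/47262) + (-27*21904)/(1/(-22051)) = 25/47262 - 591408/(-1/22051) = 25/47262 - 591408*(-22051) = 25/47262 + 13041137808 = 616350255081721/47262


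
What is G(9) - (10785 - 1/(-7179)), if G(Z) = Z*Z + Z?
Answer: -76779406/7179 ≈ -10695.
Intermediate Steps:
G(Z) = Z + Z² (G(Z) = Z² + Z = Z + Z²)
G(9) - (10785 - 1/(-7179)) = 9*(1 + 9) - (10785 - 1/(-7179)) = 9*10 - (10785 - 1*(-1/7179)) = 90 - (10785 + 1/7179) = 90 - 1*77425516/7179 = 90 - 77425516/7179 = -76779406/7179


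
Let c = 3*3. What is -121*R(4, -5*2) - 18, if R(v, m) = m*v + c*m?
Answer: 15712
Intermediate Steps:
c = 9
R(v, m) = 9*m + m*v (R(v, m) = m*v + 9*m = 9*m + m*v)
-121*R(4, -5*2) - 18 = -121*(-5*2)*(9 + 4) - 18 = -(-1210)*13 - 18 = -121*(-130) - 18 = 15730 - 18 = 15712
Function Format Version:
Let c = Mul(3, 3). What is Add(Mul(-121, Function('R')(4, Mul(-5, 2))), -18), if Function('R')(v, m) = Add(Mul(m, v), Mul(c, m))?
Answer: 15712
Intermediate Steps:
c = 9
Function('R')(v, m) = Add(Mul(9, m), Mul(m, v)) (Function('R')(v, m) = Add(Mul(m, v), Mul(9, m)) = Add(Mul(9, m), Mul(m, v)))
Add(Mul(-121, Function('R')(4, Mul(-5, 2))), -18) = Add(Mul(-121, Mul(Mul(-5, 2), Add(9, 4))), -18) = Add(Mul(-121, Mul(-10, 13)), -18) = Add(Mul(-121, -130), -18) = Add(15730, -18) = 15712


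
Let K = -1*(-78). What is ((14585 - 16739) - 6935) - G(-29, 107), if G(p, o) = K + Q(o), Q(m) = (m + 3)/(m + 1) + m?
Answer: -500851/54 ≈ -9275.0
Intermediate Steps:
K = 78
Q(m) = m + (3 + m)/(1 + m) (Q(m) = (3 + m)/(1 + m) + m = m + (3 + m)/(1 + m))
G(p, o) = 78 + (3 + o² + 2*o)/(1 + o)
((14585 - 16739) - 6935) - G(-29, 107) = ((14585 - 16739) - 6935) - (81 + 107² + 80*107)/(1 + 107) = (-2154 - 6935) - (81 + 11449 + 8560)/108 = -9089 - 20090/108 = -9089 - 1*10045/54 = -9089 - 10045/54 = -500851/54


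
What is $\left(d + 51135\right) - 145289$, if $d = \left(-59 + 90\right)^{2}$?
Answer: $-93193$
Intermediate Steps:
$d = 961$ ($d = 31^{2} = 961$)
$\left(d + 51135\right) - 145289 = \left(961 + 51135\right) - 145289 = 52096 - 145289 = -93193$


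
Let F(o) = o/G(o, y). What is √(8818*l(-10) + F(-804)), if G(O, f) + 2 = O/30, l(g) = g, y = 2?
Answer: 5*I*√126939/6 ≈ 296.9*I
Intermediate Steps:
G(O, f) = -2 + O/30
F(o) = o/(-2 + o/30)
√(8818*l(-10) + F(-804)) = √(8818*(-10) + 30*(-804)/(-60 - 804)) = √(-88180 + 30*(-804)/(-864)) = √(-88180 + 30*(-804)*(-1/864)) = √(-88180 + 335/12) = √(-1057825/12) = 5*I*√126939/6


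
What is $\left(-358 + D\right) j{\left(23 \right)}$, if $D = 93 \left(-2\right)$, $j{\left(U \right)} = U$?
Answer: $-12512$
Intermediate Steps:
$D = -186$
$\left(-358 + D\right) j{\left(23 \right)} = \left(-358 - 186\right) 23 = \left(-544\right) 23 = -12512$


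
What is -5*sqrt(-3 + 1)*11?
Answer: -55*I*sqrt(2) ≈ -77.782*I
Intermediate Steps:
-5*sqrt(-3 + 1)*11 = -5*I*sqrt(2)*11 = -55*I*sqrt(2)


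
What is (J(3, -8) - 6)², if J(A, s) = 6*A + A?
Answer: 225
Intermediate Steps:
J(A, s) = 7*A
(J(3, -8) - 6)² = (7*3 - 6)² = (21 - 6)² = 15² = 225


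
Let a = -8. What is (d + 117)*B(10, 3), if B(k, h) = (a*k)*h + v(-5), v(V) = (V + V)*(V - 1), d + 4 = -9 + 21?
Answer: -22500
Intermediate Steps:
d = 8 (d = -4 + (-9 + 21) = -4 + 12 = 8)
v(V) = 2*V*(-1 + V) (v(V) = (2*V)*(-1 + V) = 2*V*(-1 + V))
B(k, h) = 60 - 8*h*k (B(k, h) = (-8*k)*h + 2*(-5)*(-1 - 5) = -8*h*k + 2*(-5)*(-6) = -8*h*k + 60 = 60 - 8*h*k)
(d + 117)*B(10, 3) = (8 + 117)*(60 - 8*3*10) = 125*(60 - 240) = 125*(-180) = -22500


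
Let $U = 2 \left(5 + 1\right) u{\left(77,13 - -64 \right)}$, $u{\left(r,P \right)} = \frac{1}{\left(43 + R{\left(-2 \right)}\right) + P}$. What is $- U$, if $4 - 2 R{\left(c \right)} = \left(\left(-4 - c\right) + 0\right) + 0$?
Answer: $- \frac{4}{41} \approx -0.097561$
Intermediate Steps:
$R{\left(c \right)} = 4 + \frac{c}{2}$ ($R{\left(c \right)} = 2 - \frac{\left(\left(-4 - c\right) + 0\right) + 0}{2} = 2 - \frac{\left(-4 - c\right) + 0}{2} = 2 - \frac{-4 - c}{2} = 2 + \left(2 + \frac{c}{2}\right) = 4 + \frac{c}{2}$)
$u{\left(r,P \right)} = \frac{1}{46 + P}$ ($u{\left(r,P \right)} = \frac{1}{\left(43 + \left(4 + \frac{1}{2} \left(-2\right)\right)\right) + P} = \frac{1}{\left(43 + \left(4 - 1\right)\right) + P} = \frac{1}{\left(43 + 3\right) + P} = \frac{1}{46 + P}$)
$U = \frac{4}{41}$ ($U = \frac{2 \left(5 + 1\right)}{46 + \left(13 - -64\right)} = \frac{2 \cdot 6}{46 + \left(13 + 64\right)} = \frac{12}{46 + 77} = \frac{12}{123} = 12 \cdot \frac{1}{123} = \frac{4}{41} \approx 0.097561$)
$- U = \left(-1\right) \frac{4}{41} = - \frac{4}{41}$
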